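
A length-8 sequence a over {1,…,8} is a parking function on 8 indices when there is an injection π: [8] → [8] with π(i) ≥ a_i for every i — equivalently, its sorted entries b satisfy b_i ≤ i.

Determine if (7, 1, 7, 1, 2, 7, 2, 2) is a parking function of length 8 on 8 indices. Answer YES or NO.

NO

Sorted: b = (1, 1, 2, 2, 2, 7, 7, 7).
  b_1=1 ≤ 1
  b_2=1 ≤ 2
  b_3=2 ≤ 3
  b_4=2 ≤ 4
  b_5=2 ≤ 5
  b_6=7 > 6
  fails at i=6 ⇒ NO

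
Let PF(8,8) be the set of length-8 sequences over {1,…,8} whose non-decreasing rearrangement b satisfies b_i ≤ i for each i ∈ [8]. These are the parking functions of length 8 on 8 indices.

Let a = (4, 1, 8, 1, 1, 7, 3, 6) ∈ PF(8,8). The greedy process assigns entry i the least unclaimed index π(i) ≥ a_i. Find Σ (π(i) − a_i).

5

Σπ = 36 ({1..8} each once); Σa = 4+1+8+1+1+7+3+6 = 31; disp = 36−31 = 5.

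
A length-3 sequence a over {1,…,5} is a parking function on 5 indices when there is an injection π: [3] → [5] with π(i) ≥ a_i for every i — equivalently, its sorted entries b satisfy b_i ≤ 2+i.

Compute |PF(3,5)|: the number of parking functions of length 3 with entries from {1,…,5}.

108

#PF = 3·6^2 = 3·36 = 108 (Pollak)
Check (4,4,3) → sorted (3,4,4): b_i ≤ 2+i ∀i, a PF.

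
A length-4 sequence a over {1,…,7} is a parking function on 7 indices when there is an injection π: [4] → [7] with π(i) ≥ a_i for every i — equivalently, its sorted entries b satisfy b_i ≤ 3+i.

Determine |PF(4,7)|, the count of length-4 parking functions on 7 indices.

|PF| = 4·8^3 = 4 · 512 = 2048 (Konheim–Weiss)
Check (1,3,1,5) → sorted (1,1,3,5): b_i ≤ 3+i ∀i, a PF.

2048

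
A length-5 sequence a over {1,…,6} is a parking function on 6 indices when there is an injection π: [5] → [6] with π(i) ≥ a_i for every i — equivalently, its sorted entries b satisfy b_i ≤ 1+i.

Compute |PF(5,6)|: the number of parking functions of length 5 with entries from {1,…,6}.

#PF = (6+1−5)·(6+1)^{5−1} = 2·2401 = 4802 [KW]
E.g. (3,3,3,5,1) → sorted (1,3,3,3,5): b_i ≤ 1+i ∀i, a PF.

4802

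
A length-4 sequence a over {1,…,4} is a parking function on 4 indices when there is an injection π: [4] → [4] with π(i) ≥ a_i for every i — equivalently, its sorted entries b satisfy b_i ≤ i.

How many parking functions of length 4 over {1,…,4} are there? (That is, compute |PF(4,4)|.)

125

|PF| = 1·5^3 = 1 · 125 = 125
E.g. (1,1,3,1) → sorted (1,1,1,3): b_i ≤ i ∀i, a PF.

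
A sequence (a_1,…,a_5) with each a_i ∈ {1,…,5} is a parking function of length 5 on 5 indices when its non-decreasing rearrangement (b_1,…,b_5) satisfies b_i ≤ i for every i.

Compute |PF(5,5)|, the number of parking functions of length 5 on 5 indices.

1296

|PF| = (5−5+1)·(5+1)^(5−1) = 1×1296 = 1296 (Konheim–Weiss)
Check (1,1,3,4,2) → sorted (1,1,2,3,4): b_i ≤ i ∀i, a PF.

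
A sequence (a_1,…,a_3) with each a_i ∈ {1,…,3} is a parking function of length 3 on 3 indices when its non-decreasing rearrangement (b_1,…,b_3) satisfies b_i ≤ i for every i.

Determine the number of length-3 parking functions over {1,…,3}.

16

#PF = (3+1−3)·(3+1)^{3−1} = 1×16 = 16
Check (1,2,2) → sorted (1,2,2): b_i ≤ i ∀i, a PF.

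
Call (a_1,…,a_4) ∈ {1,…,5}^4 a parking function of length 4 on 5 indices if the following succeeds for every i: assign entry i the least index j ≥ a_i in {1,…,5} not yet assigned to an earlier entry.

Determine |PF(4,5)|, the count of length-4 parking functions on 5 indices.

432

|PF| = (6−4)·6^(4−1) = 2 · 216 = 432 (Konheim–Weiss)
E.g. (1,4,4,1) → sorted (1,1,4,4): b_i ≤ 1+i ∀i, a PF.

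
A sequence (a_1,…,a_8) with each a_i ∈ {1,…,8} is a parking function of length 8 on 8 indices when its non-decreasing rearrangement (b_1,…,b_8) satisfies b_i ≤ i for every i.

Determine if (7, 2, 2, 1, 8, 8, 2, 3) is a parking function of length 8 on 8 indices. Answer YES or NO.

NO

Order a: b = (1, 2, 2, 2, 3, 7, 8, 8).
  b_1=1 ≤ 1
  b_2=2 ≤ 2
  b_3=2 ≤ 3
  b_4=2 ≤ 4
  b_5=3 ≤ 5
  b_6=7 > 6
  fails at i=6 ⇒ NO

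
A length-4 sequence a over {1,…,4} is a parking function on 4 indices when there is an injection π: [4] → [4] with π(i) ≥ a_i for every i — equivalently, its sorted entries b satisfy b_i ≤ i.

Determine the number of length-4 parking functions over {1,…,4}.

125

|PF(4,4)| = (4+1−4)·(4+1)^{4−1} = 1 · 125 = 125 (Pollak)
E.g. (1,3,1,1) → sorted (1,1,1,3): b_i ≤ i ∀i, a PF.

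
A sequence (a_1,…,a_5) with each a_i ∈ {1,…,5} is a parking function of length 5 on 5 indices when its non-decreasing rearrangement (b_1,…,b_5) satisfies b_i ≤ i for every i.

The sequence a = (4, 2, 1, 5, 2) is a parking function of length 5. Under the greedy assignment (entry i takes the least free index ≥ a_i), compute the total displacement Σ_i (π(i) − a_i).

Σπ(i) = 1+…+5 = 15; Σa = 4+2+1+5+2 = 14; disp = 15−14 = 1.

1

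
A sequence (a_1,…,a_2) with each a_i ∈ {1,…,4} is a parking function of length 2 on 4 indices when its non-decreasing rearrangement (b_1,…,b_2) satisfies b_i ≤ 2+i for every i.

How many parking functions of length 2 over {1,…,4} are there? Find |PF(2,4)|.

Count = (5−2)·5^(2−1) = 3·5 = 15 [KW]
One tuple (3,1) → sorted (1,3): b_i ≤ 2+i ∀i, a PF.

15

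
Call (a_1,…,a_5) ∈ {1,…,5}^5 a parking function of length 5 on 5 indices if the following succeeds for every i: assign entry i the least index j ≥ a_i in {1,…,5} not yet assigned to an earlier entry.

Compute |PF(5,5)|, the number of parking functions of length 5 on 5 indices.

1296

Count = (5+1−5)·(5+1)^{5−1} = 1 · 1296 = 1296 (Konheim–Weiss)
Example (4,3,2,1,3) → sorted (1,2,3,3,4): b_i ≤ i ∀i, a PF.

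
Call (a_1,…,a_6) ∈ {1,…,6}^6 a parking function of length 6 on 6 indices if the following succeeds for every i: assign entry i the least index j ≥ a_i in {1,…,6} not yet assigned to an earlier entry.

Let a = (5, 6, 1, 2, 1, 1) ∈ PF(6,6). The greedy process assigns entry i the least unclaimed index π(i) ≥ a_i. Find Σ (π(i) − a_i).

5

Σπ = 21 ({1..6} each once); Σa = 5+6+1+2+1+1 = 16; disp = 21−16 = 5.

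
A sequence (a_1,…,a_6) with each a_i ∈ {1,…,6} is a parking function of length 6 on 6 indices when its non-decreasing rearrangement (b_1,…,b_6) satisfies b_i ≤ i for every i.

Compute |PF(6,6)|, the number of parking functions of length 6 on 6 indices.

Count = (6+1−6)·(6+1)^{6−1} = 1×16807 = 16807 [KW]
Check (3,6,5,4,1,2) → sorted (1,2,3,4,5,6): b_i ≤ i ∀i, a PF.

16807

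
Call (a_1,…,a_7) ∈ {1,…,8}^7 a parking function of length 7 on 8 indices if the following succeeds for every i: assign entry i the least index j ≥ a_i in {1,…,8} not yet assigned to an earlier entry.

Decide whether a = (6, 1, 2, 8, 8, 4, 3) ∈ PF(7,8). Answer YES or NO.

NO

Rearranged: b = (1, 2, 3, 4, 6, 8, 8).
  b_1=1 ≤ 2
  b_2=2 ≤ 3
  b_3=3 ≤ 4
  b_4=4 ≤ 5
  b_5=6 ≤ 6
  b_6=8 > 7
  fails at i=6 ⇒ NO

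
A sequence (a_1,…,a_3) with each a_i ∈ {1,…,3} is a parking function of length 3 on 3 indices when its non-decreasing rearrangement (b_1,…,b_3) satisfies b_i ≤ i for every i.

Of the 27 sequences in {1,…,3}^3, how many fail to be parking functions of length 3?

11

Count = (4−3)·4^(3−1) = 1×16 = 16 [KW]
E.g. (3,3,1) → sorted (1,3,3): b_2=3>2, not a PF.
3^3 − 16 = 27 − 16 = 11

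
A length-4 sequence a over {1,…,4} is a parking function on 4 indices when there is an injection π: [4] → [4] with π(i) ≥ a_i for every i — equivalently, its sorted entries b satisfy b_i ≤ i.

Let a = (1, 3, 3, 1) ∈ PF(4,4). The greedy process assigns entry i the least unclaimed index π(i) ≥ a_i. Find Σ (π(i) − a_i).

2

Σπ = 10 ({1..4} each once); Σa = 1+3+3+1 = 8; disp = 10−8 = 2.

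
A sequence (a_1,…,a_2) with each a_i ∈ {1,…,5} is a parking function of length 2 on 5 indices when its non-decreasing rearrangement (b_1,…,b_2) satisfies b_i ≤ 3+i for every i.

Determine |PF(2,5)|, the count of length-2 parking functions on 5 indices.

|PF| = (5−2+1)·(5+1)^(2−1) = 4×6 = 24 (Pollak)
Example (5,4) → sorted (4,5): b_i ≤ 3+i ∀i, a PF.

24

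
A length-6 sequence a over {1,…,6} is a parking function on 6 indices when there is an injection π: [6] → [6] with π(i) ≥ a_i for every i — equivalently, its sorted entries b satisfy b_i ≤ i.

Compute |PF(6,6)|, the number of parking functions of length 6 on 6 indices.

|PF| = (6+1−6)·(6+1)^{6−1} = 1×16807 = 16807 (Pollak)
One tuple (3,1,1,2,1,2) → sorted (1,1,1,2,2,3): b_i ≤ i ∀i, a PF.

16807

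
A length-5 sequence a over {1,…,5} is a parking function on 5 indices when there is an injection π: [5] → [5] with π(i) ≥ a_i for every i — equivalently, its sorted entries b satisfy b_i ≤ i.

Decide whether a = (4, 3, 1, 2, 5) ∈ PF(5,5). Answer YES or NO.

YES

Rearranged: b = (1, 2, 3, 4, 5).
  b_1=1 ≤ 1
  b_2=2 ≤ 2
  b_3=3 ≤ 3
  b_4=4 ≤ 4
  b_5=5 ≤ 5
All bounds hold ⇒ YES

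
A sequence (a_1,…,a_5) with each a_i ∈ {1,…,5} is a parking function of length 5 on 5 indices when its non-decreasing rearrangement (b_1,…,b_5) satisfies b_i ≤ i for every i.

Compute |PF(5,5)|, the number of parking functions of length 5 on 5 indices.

#PF = (6−5)·6^(5−1) = 1×1296 = 1296 (Pollak)
E.g. (1,4,1,2,5) → sorted (1,1,2,4,5): b_i ≤ i ∀i, a PF.

1296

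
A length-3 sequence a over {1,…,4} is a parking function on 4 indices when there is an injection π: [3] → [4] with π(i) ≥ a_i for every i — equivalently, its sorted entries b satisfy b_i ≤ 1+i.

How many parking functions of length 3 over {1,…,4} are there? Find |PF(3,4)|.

Count = (4+1−3)·(4+1)^{3−1} = 2×25 = 50 (Pollak)
One tuple (2,2,2) → sorted (2,2,2): b_i ≤ 1+i ∀i, a PF.

50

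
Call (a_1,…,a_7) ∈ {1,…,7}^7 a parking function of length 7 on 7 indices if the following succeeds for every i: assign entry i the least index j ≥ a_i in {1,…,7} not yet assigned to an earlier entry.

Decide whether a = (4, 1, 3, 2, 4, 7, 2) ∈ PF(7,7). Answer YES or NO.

Rearranged: b = (1, 2, 2, 3, 4, 4, 7).
  b_1=1 ≤ 1
  b_2=2 ≤ 2
  b_3=2 ≤ 3
  b_4=3 ≤ 4
  b_5=4 ≤ 5
  b_6=4 ≤ 6
  b_7=7 ≤ 7
All bounds hold ⇒ YES

YES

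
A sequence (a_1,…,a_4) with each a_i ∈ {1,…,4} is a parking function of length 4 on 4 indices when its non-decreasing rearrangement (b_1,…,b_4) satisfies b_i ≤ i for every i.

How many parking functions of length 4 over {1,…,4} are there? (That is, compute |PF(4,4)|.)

125

|PF| = (4+1−4)·(4+1)^{4−1} = 1 · 125 = 125 (Konheim–Weiss)
Check (3,4,1,2) → sorted (1,2,3,4): b_i ≤ i ∀i, a PF.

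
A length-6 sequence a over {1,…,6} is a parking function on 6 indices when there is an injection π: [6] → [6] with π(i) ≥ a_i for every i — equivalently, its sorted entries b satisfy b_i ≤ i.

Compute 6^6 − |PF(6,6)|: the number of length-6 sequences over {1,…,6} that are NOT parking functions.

Count = (6−6+1)·(6+1)^(6−1) = 1 · 16807 = 16807 [KW]
Check (2,2,3,3,3,3) → sorted (2,2,3,3,3,3): b_1=2>1, not a PF.
So 46656 − 16807 = 29849 fail.

29849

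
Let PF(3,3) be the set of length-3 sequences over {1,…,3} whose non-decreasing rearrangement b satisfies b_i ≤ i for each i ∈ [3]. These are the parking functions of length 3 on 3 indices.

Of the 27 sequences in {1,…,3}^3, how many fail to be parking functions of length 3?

11

Count = (3−3+1)·(3+1)^(3−1) = 1×16 = 16 [KW]
E.g. (3,3,1) → sorted (1,3,3): b_2=3>2, not a PF.
So 27 − 16 = 11 fail.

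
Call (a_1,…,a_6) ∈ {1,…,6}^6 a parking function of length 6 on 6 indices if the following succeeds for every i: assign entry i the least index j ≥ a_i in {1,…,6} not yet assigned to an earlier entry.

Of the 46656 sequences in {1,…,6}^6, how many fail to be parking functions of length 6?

29849

|PF| = (6−6+1)·(6+1)^(6−1) = 1 · 16807 = 16807 (Pollak)
Example (5,6,1,5,6,3) → sorted (1,3,5,5,6,6): b_2=3>2, not a PF.
6^6 − 16807 = 46656 − 16807 = 29849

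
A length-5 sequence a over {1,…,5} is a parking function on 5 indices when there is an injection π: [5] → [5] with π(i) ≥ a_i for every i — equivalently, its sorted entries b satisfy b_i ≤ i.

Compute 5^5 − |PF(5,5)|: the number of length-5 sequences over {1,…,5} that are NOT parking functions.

|PF| = (6−5)·6^(5−1) = 1 · 1296 = 1296
Check (3,3,2,4,4) → sorted (2,3,3,4,4): b_1=2>1, not a PF.
So 3125 − 1296 = 1829 fail.

1829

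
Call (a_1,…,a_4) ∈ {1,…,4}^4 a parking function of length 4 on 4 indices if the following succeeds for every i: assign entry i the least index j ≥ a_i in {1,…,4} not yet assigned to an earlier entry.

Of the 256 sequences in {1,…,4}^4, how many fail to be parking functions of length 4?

131

#PF = (5−4)·5^(4−1) = 1×125 = 125 (Konheim–Weiss)
Check (1,3,4,4) → sorted (1,3,4,4): b_2=3>2, not a PF.
4^4 − 125 = 256 − 125 = 131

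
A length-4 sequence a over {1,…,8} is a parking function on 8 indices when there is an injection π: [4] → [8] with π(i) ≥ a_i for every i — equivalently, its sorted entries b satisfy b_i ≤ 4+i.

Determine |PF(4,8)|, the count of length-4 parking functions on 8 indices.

|PF(4,8)| = (9−4)·9^(4−1) = 5×729 = 3645 (Konheim–Weiss)
Example (4,5,4,2) → sorted (2,4,4,5): b_i ≤ 4+i ∀i, a PF.

3645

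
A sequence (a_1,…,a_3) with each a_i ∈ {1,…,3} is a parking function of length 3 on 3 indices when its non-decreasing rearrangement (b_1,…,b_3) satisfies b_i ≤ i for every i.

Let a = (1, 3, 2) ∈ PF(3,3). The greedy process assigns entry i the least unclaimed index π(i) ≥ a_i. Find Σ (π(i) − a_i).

Σπ = 3·4/2 = 6 (π permutes [3]); Σa = 1+3+2 = 6; disp = 6−6 = 0.

0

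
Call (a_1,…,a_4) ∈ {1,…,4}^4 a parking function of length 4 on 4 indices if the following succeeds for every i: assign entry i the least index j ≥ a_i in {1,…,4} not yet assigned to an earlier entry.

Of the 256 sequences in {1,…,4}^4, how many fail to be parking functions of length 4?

#PF = (4+1−4)·(4+1)^{4−1} = 1 · 125 = 125
Check (1,4,4,4) → sorted (1,4,4,4): b_2=4>2, not a PF.
Total 256; non-PF = 256−125 = 131

131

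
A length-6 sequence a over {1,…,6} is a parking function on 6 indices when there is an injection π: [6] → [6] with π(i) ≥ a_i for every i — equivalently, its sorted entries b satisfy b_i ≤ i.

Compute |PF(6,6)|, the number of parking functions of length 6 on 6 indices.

|PF(6,6)| = (6+1−6)·(6+1)^{6−1} = 1·16807 = 16807 [KW]
One tuple (5,3,4,1,1,1) → sorted (1,1,1,3,4,5): b_i ≤ i ∀i, a PF.

16807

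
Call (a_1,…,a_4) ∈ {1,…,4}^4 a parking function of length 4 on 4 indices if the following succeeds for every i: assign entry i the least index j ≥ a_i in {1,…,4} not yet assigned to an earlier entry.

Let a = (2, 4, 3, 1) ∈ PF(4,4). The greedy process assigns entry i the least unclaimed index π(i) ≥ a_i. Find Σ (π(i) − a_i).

0

Σπ = 10 ({1..4} each once); Σa = 2+4+3+1 = 10; disp = 10−10 = 0.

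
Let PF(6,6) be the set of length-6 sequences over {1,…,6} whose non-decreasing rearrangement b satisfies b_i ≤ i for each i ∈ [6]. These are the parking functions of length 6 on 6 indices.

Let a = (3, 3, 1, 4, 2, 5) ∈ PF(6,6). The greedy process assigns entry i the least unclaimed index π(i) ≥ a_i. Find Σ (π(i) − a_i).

Σπ = 21 ({1..6} each once); Σa = 3+3+1+4+2+5 = 18; disp = 21−18 = 3.

3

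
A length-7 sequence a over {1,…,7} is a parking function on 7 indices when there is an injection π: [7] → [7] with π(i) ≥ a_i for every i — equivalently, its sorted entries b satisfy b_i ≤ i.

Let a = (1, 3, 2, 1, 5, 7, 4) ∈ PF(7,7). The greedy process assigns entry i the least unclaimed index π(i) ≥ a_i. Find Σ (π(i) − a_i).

5

Σπ(i) = 1+…+7 = 28; Σa = 1+3+2+1+5+7+4 = 23; disp = 28−23 = 5.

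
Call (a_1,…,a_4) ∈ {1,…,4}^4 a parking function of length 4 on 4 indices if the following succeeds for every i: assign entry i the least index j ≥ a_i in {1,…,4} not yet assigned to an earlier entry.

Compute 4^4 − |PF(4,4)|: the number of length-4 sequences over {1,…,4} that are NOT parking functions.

131

Count = (4−4+1)·(4+1)^(4−1) = 1 · 125 = 125 [KW]
Example (4,3,4,3) → sorted (3,3,4,4): b_1=3>1, not a PF.
Total 256; non-PF = 256−125 = 131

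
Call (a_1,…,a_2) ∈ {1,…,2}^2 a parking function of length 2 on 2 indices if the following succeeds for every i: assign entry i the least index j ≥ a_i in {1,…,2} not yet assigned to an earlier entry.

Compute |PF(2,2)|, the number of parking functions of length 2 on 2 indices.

3

Count = 1·3^1 = 1·3 = 3
E.g. (2,1) → sorted (1,2): b_i ≤ i ∀i, a PF.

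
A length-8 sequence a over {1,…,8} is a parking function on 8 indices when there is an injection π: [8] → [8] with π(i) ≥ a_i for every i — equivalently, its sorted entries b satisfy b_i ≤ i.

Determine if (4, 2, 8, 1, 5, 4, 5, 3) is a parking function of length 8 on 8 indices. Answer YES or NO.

Rearranged: b = (1, 2, 3, 4, 4, 5, 5, 8).
  b_1=1 ≤ 1
  b_2=2 ≤ 2
  b_3=3 ≤ 3
  b_4=4 ≤ 4
  b_5=4 ≤ 5
  b_6=5 ≤ 6
  b_7=5 ≤ 7
  b_8=8 ≤ 8
All bounds hold ⇒ YES

YES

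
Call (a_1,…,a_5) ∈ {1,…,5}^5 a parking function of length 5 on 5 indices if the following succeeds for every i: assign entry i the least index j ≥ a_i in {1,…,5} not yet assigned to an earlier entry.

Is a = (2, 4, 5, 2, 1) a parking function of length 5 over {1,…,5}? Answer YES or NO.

YES

Order a: b = (1, 2, 2, 4, 5).
  b_1=1 ≤ 1
  b_2=2 ≤ 2
  b_3=2 ≤ 3
  b_4=4 ≤ 4
  b_5=5 ≤ 5
All bounds hold ⇒ YES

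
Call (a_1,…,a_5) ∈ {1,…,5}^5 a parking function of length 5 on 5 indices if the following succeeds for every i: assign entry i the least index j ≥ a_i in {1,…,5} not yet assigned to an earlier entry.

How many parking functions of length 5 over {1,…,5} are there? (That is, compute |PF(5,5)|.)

1296

#PF = 1·6^4 = 1·1296 = 1296
Example (3,2,4,3,1) → sorted (1,2,3,3,4): b_i ≤ i ∀i, a PF.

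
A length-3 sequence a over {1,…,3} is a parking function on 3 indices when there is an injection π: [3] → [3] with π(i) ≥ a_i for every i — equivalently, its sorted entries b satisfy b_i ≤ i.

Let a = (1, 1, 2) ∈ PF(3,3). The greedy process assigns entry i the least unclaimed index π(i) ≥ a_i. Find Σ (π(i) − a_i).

Σπ = 3·4/2 = 6 (π permutes [3]); Σa = 1+1+2 = 4; disp = 6−4 = 2.

2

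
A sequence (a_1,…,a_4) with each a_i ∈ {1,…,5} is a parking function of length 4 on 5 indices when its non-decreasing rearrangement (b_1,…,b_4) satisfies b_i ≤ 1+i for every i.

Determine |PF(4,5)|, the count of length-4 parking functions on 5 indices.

|PF| = 2·6^3 = 2 · 216 = 432 (Konheim–Weiss)
Check (2,1,4,4) → sorted (1,2,4,4): b_i ≤ 1+i ∀i, a PF.

432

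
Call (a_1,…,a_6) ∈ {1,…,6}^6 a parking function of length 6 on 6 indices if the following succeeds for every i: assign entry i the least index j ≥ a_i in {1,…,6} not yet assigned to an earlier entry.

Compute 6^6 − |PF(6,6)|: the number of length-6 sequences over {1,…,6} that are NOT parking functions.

29849

Count = (6−6+1)·(6+1)^(6−1) = 1·16807 = 16807 [KW]
E.g. (5,3,6,6,4,5) → sorted (3,4,5,5,6,6): b_1=3>1, not a PF.
Total 46656; non-PF = 46656−16807 = 29849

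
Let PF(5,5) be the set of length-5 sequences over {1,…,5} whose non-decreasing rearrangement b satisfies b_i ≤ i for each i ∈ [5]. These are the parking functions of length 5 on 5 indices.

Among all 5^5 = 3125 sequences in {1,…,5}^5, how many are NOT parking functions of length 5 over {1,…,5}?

|PF| = (6−5)·6^(5−1) = 1×1296 = 1296 (Pollak)
One tuple (5,5,4,3,2) → sorted (2,3,4,5,5): b_1=2>1, not a PF.
So 3125 − 1296 = 1829 fail.

1829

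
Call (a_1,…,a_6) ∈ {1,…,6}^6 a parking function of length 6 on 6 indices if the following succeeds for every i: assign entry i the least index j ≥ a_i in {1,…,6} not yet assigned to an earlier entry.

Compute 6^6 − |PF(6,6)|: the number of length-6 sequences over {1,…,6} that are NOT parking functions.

|PF(6,6)| = (6+1−6)·(6+1)^{6−1} = 1·16807 = 16807 (Pollak)
E.g. (5,1,1,5,5,6) → sorted (1,1,5,5,5,6): b_3=5>3, not a PF.
6^6 − 16807 = 46656 − 16807 = 29849

29849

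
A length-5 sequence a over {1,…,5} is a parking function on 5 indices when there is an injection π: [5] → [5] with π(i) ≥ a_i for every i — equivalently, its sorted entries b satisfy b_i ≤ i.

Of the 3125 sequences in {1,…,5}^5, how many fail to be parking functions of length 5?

#PF = (5−5+1)·(5+1)^(5−1) = 1 · 1296 = 1296
One tuple (2,3,4,3,5) → sorted (2,3,3,4,5): b_1=2>1, not a PF.
5^5 − 1296 = 3125 − 1296 = 1829

1829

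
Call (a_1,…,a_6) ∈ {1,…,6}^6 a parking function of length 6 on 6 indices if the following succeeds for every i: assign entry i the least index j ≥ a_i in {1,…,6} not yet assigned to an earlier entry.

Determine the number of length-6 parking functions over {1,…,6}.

16807

Count = (6−6+1)·(6+1)^(6−1) = 1×16807 = 16807
Check (5,2,1,6,2,3) → sorted (1,2,2,3,5,6): b_i ≤ i ∀i, a PF.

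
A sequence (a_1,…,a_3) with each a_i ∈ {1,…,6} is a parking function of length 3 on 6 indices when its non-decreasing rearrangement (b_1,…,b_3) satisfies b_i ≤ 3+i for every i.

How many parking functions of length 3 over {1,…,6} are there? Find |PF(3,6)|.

|PF| = 4·7^2 = 4×49 = 196 [KW]
E.g. (3,6,3) → sorted (3,3,6): b_i ≤ 3+i ∀i, a PF.

196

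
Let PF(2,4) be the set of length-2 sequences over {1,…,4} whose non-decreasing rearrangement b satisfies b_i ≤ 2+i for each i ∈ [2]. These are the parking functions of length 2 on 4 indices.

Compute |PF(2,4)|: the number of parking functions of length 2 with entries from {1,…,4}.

Count = (4+1−2)·(4+1)^{2−1} = 3·5 = 15 (Konheim–Weiss)
E.g. (3,1) → sorted (1,3): b_i ≤ 2+i ∀i, a PF.

15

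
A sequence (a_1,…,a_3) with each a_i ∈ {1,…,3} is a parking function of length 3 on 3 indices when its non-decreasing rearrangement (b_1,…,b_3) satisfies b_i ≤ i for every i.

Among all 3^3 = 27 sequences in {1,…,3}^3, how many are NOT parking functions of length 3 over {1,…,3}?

|PF(3,3)| = (3−3+1)·(3+1)^(3−1) = 1 · 16 = 16 (Pollak)
E.g. (2,2,2) → sorted (2,2,2): b_1=2>1, not a PF.
Total 27; non-PF = 27−16 = 11

11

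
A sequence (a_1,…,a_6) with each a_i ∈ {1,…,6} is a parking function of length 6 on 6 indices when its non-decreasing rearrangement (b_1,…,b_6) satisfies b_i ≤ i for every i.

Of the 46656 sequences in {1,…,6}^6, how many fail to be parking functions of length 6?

|PF(6,6)| = 1·7^5 = 1·16807 = 16807
Check (5,5,3,1,3,5) → sorted (1,3,3,5,5,5): b_2=3>2, not a PF.
Total 46656; non-PF = 46656−16807 = 29849

29849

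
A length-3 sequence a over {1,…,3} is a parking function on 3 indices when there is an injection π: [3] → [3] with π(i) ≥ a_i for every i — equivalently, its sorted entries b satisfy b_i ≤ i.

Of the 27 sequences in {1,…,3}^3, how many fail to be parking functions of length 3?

11

|PF| = (3−3+1)·(3+1)^(3−1) = 1·16 = 16 (Konheim–Weiss)
Example (3,3,3) → sorted (3,3,3): b_1=3>1, not a PF.
3^3 − 16 = 27 − 16 = 11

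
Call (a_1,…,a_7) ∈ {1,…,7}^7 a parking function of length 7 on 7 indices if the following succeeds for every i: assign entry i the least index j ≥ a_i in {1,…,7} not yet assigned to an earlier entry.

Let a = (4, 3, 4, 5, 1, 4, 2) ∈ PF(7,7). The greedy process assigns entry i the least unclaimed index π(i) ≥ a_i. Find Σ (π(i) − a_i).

Σπ = 28 ({1..7} each once); Σa = 4+3+4+5+1+4+2 = 23; disp = 28−23 = 5.

5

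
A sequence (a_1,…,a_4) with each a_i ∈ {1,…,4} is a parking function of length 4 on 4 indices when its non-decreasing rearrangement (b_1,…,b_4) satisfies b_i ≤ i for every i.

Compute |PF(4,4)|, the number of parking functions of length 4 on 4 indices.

125

Count = (5−4)·5^(4−1) = 1 · 125 = 125 (Konheim–Weiss)
E.g. (1,2,3,3) → sorted (1,2,3,3): b_i ≤ i ∀i, a PF.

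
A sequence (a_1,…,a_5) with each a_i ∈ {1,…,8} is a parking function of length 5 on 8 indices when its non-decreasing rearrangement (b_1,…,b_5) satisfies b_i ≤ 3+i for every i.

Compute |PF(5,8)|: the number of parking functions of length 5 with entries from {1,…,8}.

26244

Count = (8+1−5)·(8+1)^{5−1} = 4·6561 = 26244 (Konheim–Weiss)
Example (4,7,2,2,7) → sorted (2,2,4,7,7): b_i ≤ 3+i ∀i, a PF.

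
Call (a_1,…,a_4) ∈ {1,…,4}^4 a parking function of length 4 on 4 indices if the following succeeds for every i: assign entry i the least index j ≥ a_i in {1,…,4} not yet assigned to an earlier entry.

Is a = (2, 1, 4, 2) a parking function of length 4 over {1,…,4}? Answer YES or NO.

YES

Rearranged: b = (1, 2, 2, 4).
  b_1=1 ≤ 1
  b_2=2 ≤ 2
  b_3=2 ≤ 3
  b_4=4 ≤ 4
All bounds hold ⇒ YES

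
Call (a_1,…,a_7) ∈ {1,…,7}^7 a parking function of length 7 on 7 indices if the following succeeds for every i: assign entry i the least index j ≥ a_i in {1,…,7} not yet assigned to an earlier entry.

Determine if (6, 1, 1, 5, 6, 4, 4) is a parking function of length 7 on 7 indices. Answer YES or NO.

NO

Order a: b = (1, 1, 4, 4, 5, 6, 6).
  b_1=1 ≤ 1
  b_2=1 ≤ 2
  b_3=4 > 3
  fails at i=3 ⇒ NO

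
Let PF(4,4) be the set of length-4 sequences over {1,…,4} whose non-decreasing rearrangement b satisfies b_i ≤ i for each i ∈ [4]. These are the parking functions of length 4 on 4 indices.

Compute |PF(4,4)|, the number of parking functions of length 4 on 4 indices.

125

|PF| = 1·5^3 = 1×125 = 125 (Konheim–Weiss)
Check (4,3,2,1) → sorted (1,2,3,4): b_i ≤ i ∀i, a PF.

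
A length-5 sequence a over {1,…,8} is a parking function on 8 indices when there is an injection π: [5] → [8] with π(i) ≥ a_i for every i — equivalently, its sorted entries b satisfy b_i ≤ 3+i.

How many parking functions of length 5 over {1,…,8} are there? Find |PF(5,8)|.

Count = 4·9^4 = 4·6561 = 26244
Example (3,7,5,1,8) → sorted (1,3,5,7,8): b_i ≤ 3+i ∀i, a PF.

26244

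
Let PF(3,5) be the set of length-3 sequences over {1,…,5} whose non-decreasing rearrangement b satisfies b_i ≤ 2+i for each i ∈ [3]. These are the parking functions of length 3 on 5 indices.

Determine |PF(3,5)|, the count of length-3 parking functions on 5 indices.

108

|PF| = 3·6^2 = 3·36 = 108 (Pollak)
Check (4,2,2) → sorted (2,2,4): b_i ≤ 2+i ∀i, a PF.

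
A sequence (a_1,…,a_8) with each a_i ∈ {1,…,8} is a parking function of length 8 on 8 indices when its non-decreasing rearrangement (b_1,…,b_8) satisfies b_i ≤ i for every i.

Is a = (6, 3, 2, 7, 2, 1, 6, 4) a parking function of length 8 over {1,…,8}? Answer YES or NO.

Sorted: b = (1, 2, 2, 3, 4, 6, 6, 7).
  b_1=1 ≤ 1
  b_2=2 ≤ 2
  b_3=2 ≤ 3
  b_4=3 ≤ 4
  b_5=4 ≤ 5
  b_6=6 ≤ 6
  b_7=6 ≤ 7
  b_8=7 ≤ 8
All bounds hold ⇒ YES

YES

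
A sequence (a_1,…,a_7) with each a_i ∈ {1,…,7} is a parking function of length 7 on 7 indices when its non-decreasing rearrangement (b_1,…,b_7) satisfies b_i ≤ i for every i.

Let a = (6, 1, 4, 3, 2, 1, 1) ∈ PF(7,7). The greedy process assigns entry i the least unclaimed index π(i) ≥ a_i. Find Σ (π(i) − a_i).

10

Σπ = 7·8/2 = 28 (π permutes [7]); Σa = 6+1+4+3+2+1+1 = 18; disp = 28−18 = 10.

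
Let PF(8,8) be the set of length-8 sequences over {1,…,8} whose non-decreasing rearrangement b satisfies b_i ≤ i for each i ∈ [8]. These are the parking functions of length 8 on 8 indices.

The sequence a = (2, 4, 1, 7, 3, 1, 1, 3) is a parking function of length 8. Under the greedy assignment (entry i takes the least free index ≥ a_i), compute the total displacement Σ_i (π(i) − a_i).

Σπ(i) = 1+…+8 = 36; Σa = 2+4+1+7+3+1+1+3 = 22; disp = 36−22 = 14.

14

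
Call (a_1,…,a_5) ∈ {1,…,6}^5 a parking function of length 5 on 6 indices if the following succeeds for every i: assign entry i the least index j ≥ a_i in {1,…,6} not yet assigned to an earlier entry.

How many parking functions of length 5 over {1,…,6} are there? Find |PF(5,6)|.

4802

|PF(5,6)| = 2·7^4 = 2·2401 = 4802
Example (3,2,5,2,6) → sorted (2,2,3,5,6): b_i ≤ 1+i ∀i, a PF.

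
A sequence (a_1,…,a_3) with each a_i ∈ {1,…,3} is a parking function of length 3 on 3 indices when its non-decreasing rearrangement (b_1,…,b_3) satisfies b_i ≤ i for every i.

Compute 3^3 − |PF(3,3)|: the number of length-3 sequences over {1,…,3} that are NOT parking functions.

|PF(3,3)| = (4−3)·4^(3−1) = 1 · 16 = 16 [KW]
Example (2,2,2) → sorted (2,2,2): b_1=2>1, not a PF.
3^3 − 16 = 27 − 16 = 11

11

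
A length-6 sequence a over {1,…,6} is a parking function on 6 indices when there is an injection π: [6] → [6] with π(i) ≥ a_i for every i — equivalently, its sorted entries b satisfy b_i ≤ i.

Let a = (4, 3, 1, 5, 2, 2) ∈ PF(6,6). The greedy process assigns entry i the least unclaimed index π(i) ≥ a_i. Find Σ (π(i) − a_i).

4

Σπ = 6·7/2 = 21 (π permutes [6]); Σa = 4+3+1+5+2+2 = 17; disp = 21−17 = 4.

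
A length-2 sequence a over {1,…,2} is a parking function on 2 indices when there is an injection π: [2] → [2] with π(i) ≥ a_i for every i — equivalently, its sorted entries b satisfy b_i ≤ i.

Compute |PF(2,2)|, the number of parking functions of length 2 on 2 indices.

3

Count = 1·3^1 = 1×3 = 3 (Pollak)
One tuple (1,1) → sorted (1,1): b_i ≤ i ∀i, a PF.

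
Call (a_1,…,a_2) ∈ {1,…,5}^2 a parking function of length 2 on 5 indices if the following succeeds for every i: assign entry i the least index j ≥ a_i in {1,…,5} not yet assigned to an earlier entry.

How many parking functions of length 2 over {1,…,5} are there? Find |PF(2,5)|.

24

|PF| = (5−2+1)·(5+1)^(2−1) = 4 · 6 = 24 (Konheim–Weiss)
Example (2,2) → sorted (2,2): b_i ≤ 3+i ∀i, a PF.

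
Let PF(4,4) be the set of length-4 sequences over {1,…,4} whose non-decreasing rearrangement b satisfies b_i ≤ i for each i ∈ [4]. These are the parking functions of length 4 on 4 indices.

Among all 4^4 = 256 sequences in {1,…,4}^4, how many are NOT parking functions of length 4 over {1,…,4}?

131

Count = (5−4)·5^(4−1) = 1×125 = 125 (Konheim–Weiss)
One tuple (4,1,4,2) → sorted (1,2,4,4): b_3=4>3, not a PF.
Total 256; non-PF = 256−125 = 131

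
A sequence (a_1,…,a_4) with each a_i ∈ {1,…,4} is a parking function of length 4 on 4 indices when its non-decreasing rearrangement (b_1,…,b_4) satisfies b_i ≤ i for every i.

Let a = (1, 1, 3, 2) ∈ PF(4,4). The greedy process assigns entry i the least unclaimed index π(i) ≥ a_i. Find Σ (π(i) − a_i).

Σπ(i) = 1+…+4 = 10; Σa = 1+1+3+2 = 7; disp = 10−7 = 3.

3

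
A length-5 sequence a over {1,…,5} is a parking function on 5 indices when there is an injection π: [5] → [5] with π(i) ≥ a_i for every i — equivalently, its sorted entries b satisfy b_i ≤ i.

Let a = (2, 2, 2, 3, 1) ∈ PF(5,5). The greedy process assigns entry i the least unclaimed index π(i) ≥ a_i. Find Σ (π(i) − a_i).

5

Σπ(i) = 1+…+5 = 15; Σa = 2+2+2+3+1 = 10; disp = 15−10 = 5.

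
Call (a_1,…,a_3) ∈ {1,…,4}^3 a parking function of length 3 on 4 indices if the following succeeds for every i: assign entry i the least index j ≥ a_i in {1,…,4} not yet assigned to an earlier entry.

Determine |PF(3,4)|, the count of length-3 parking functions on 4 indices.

50

#PF = 2·5^2 = 2×25 = 50 (Pollak)
Example (2,4,3) → sorted (2,3,4): b_i ≤ 1+i ∀i, a PF.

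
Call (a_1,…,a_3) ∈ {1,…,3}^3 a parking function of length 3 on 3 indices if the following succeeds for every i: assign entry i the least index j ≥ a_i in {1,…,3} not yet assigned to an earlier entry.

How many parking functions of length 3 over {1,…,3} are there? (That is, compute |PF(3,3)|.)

16

|PF(3,3)| = (4−3)·4^(3−1) = 1 · 16 = 16 (Pollak)
One tuple (1,2,1) → sorted (1,1,2): b_i ≤ i ∀i, a PF.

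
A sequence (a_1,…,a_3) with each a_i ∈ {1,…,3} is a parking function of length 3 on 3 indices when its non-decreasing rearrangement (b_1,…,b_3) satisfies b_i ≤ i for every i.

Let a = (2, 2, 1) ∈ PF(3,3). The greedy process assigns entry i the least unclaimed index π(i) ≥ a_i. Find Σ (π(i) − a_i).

Σπ = 3·4/2 = 6 (π permutes [3]); Σa = 2+2+1 = 5; disp = 6−5 = 1.

1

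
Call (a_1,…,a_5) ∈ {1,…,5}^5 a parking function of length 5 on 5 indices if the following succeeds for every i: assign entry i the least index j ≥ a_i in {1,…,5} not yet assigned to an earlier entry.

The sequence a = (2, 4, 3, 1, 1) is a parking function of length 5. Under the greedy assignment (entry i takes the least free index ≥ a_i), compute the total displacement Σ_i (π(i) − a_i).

4

Σπ = 5·6/2 = 15 (π permutes [5]); Σa = 2+4+3+1+1 = 11; disp = 15−11 = 4.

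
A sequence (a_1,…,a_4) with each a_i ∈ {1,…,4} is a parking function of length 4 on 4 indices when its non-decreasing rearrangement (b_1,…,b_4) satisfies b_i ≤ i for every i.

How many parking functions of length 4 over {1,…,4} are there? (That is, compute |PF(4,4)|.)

|PF| = (5−4)·5^(4−1) = 1·125 = 125 (Konheim–Weiss)
Example (2,2,1,4) → sorted (1,2,2,4): b_i ≤ i ∀i, a PF.

125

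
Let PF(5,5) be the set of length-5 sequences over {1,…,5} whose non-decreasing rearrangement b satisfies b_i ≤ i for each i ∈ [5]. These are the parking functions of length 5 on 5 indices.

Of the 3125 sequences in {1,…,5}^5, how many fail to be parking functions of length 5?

|PF(5,5)| = 1·6^4 = 1·1296 = 1296 (Konheim–Weiss)
Check (5,5,3,3,3) → sorted (3,3,3,5,5): b_1=3>1, not a PF.
Total 3125; non-PF = 3125−1296 = 1829

1829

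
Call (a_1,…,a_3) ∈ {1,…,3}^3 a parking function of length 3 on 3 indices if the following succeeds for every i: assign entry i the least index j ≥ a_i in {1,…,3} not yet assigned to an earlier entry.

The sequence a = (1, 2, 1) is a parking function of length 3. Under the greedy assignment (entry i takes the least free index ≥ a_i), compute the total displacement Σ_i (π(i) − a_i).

Σπ = 3·4/2 = 6 (π permutes [3]); Σa = 1+2+1 = 4; disp = 6−4 = 2.

2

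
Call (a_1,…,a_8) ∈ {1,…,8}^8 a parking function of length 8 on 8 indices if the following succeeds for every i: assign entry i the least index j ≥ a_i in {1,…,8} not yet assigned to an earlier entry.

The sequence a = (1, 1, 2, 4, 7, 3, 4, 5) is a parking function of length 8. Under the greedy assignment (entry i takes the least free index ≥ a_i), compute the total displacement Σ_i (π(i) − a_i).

9

Σπ = 8·9/2 = 36 (π permutes [8]); Σa = 1+1+2+4+7+3+4+5 = 27; disp = 36−27 = 9.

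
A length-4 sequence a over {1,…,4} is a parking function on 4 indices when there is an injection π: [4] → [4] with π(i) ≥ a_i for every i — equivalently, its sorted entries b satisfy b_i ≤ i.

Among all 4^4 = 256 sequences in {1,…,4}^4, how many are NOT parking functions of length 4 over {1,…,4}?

131

|PF| = (4−4+1)·(4+1)^(4−1) = 1·125 = 125 (Pollak)
One tuple (4,4,3,4) → sorted (3,4,4,4): b_1=3>1, not a PF.
Total 256; non-PF = 256−125 = 131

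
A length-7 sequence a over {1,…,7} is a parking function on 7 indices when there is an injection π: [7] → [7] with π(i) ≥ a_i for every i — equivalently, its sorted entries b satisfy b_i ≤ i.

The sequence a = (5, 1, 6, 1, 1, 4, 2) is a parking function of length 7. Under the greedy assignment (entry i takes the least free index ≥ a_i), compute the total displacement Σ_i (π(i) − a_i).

8

Σπ(i) = 1+…+7 = 28; Σa = 5+1+6+1+1+4+2 = 20; disp = 28−20 = 8.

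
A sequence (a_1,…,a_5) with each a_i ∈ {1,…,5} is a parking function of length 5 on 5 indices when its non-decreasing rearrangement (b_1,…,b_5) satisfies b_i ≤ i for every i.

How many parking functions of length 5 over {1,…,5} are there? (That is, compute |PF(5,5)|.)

1296

Count = (5+1−5)·(5+1)^{5−1} = 1 · 1296 = 1296 (Pollak)
Example (2,1,4,1,1) → sorted (1,1,1,2,4): b_i ≤ i ∀i, a PF.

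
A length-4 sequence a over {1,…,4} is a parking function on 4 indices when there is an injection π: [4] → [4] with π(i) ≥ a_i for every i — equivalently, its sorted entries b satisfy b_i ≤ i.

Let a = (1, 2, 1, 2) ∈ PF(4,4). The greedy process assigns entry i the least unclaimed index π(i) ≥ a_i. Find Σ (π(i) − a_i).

4

Σπ(i) = 1+…+4 = 10; Σa = 1+2+1+2 = 6; disp = 10−6 = 4.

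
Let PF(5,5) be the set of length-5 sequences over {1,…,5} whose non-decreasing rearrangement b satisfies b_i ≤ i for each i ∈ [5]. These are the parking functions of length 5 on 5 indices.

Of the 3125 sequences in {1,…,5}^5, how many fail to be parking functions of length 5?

1829

|PF(5,5)| = 1·6^4 = 1·1296 = 1296
Example (5,4,5,1,5) → sorted (1,4,5,5,5): b_2=4>2, not a PF.
So 3125 − 1296 = 1829 fail.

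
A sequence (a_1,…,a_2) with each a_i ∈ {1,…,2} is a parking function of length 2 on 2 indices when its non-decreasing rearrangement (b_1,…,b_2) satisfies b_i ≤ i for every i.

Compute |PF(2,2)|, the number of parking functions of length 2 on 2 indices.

3

|PF| = (2+1−2)·(2+1)^{2−1} = 1 · 3 = 3 (Pollak)
E.g. (1,2) → sorted (1,2): b_i ≤ i ∀i, a PF.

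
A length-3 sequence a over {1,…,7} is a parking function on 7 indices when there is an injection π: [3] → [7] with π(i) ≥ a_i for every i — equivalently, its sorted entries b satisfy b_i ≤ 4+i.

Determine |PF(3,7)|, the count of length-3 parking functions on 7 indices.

|PF(3,7)| = (8−3)·8^(3−1) = 5 · 64 = 320 (Pollak)
Check (2,2,1) → sorted (1,2,2): b_i ≤ 4+i ∀i, a PF.

320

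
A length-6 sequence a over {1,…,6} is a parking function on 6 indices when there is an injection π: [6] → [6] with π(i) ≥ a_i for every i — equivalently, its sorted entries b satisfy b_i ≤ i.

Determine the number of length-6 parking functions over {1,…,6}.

16807

|PF| = (6+1−6)·(6+1)^{6−1} = 1×16807 = 16807 (Pollak)
E.g. (2,2,1,5,6,1) → sorted (1,1,2,2,5,6): b_i ≤ i ∀i, a PF.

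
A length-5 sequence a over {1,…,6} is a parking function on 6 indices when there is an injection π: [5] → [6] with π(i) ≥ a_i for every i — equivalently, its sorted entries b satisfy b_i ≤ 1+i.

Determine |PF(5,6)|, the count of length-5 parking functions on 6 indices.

|PF(5,6)| = (6−5+1)·(6+1)^(5−1) = 2 · 2401 = 4802 [KW]
Example (4,6,4,3,1) → sorted (1,3,4,4,6): b_i ≤ 1+i ∀i, a PF.

4802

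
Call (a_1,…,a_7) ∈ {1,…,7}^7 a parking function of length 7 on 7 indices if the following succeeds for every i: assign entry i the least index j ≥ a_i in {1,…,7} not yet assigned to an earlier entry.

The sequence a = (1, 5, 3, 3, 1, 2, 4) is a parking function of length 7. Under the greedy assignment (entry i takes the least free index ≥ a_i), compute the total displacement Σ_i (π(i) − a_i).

9

Σπ = 28 ({1..7} each once); Σa = 1+5+3+3+1+2+4 = 19; disp = 28−19 = 9.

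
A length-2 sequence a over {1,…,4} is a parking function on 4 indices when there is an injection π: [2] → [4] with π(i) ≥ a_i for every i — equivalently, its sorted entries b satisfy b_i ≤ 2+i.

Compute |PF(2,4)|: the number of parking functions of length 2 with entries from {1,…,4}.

15

Count = (4−2+1)·(4+1)^(2−1) = 3×5 = 15
E.g. (2,3) → sorted (2,3): b_i ≤ 2+i ∀i, a PF.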